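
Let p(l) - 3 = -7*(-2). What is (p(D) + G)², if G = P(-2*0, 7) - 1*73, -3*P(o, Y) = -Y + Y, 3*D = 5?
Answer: 3136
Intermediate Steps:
D = 5/3 (D = (⅓)*5 = 5/3 ≈ 1.6667)
P(o, Y) = 0 (P(o, Y) = -(-Y + Y)/3 = -⅓*0 = 0)
p(l) = 17 (p(l) = 3 - 7*(-2) = 3 + 14 = 17)
G = -73 (G = 0 - 1*73 = 0 - 73 = -73)
(p(D) + G)² = (17 - 73)² = (-56)² = 3136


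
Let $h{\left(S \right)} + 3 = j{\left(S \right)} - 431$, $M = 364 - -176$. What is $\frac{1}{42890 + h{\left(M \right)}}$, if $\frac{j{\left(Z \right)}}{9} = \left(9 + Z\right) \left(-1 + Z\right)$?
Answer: $\frac{1}{2705655} \approx 3.696 \cdot 10^{-7}$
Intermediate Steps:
$M = 540$ ($M = 364 + 176 = 540$)
$j{\left(Z \right)} = 9 \left(-1 + Z\right) \left(9 + Z\right)$ ($j{\left(Z \right)} = 9 \left(9 + Z\right) \left(-1 + Z\right) = 9 \left(-1 + Z\right) \left(9 + Z\right)$)
$h{\left(S \right)} = -515 + 9 S^{2} + 72 S$ ($h{\left(S \right)} = -3 - \left(512 - 72 S - 9 S^{2}\right) = -3 + \left(-512 + 9 S^{2} + 72 S\right) = -515 + 9 S^{2} + 72 S$)
$\frac{1}{42890 + h{\left(M \right)}} = \frac{1}{42890 + \left(-515 + 9 \cdot 540^{2} + 72 \cdot 540\right)} = \frac{1}{42890 + \left(-515 + 9 \cdot 291600 + 38880\right)} = \frac{1}{42890 + \left(-515 + 2624400 + 38880\right)} = \frac{1}{42890 + 2662765} = \frac{1}{2705655}$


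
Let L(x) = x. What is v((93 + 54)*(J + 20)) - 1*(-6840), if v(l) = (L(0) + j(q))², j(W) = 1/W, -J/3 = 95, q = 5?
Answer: 171001/25 ≈ 6840.0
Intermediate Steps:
J = -285 (J = -3*95 = -285)
v(l) = 1/25 (v(l) = (0 + 1/5)² = (0 + ⅕)² = (⅕)² = 1/25)
v((93 + 54)*(J + 20)) - 1*(-6840) = 1/25 - 1*(-6840) = 1/25 + 6840 = 171001/25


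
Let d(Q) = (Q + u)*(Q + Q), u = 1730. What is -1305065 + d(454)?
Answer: 678007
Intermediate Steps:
d(Q) = 2*Q*(1730 + Q) (d(Q) = (Q + 1730)*(Q + Q) = (1730 + Q)*(2*Q) = 2*Q*(1730 + Q))
-1305065 + d(454) = -1305065 + 2*454*(1730 + 454) = -1305065 + 2*454*2184 = -1305065 + 1983072 = 678007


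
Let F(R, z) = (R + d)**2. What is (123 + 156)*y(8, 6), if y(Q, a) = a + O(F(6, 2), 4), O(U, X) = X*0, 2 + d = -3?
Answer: 1674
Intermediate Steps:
d = -5 (d = -2 - 3 = -5)
F(R, z) = (-5 + R)**2 (F(R, z) = (R - 5)**2 = (-5 + R)**2)
O(U, X) = 0
y(Q, a) = a (y(Q, a) = a + 0 = a)
(123 + 156)*y(8, 6) = (123 + 156)*6 = 279*6 = 1674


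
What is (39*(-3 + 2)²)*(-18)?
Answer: -702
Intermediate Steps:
(39*(-3 + 2)²)*(-18) = (39*(-1)²)*(-18) = (39*1)*(-18) = 39*(-18) = -702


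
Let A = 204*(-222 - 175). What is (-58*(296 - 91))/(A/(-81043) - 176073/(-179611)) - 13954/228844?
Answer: -19803604216067292779/3297163733956554 ≈ -6006.3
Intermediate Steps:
A = -80988 (A = 204*(-397) = -80988)
(-58*(296 - 91))/(A/(-81043) - 176073/(-179611)) - 13954/228844 = (-58*(296 - 91))/(-80988/(-81043) - 176073/(-179611)) - 13954/228844 = (-58*205)/(-80988*(-1/81043) - 176073*(-1/179611)) - 13954*1/228844 = -11890/(80988/81043 + 176073/179611) - 6977/114422 = -11890/28815819807/14556214273 - 6977/114422 = -11890*14556214273/28815819807 - 6977/114422 = -173073387705970/28815819807 - 6977/114422 = -19803604216067292779/3297163733956554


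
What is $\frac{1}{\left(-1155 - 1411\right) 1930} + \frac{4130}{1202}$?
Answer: $\frac{10226664099}{2976380380} \approx 3.4359$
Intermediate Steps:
$\frac{1}{\left(-1155 - 1411\right) 1930} + \frac{4130}{1202} = \frac{1}{-2566} \cdot \frac{1}{1930} + 4130 \cdot \frac{1}{1202} = \left(- \frac{1}{2566}\right) \frac{1}{1930} + \frac{2065}{601} = - \frac{1}{4952380} + \frac{2065}{601} = \frac{10226664099}{2976380380}$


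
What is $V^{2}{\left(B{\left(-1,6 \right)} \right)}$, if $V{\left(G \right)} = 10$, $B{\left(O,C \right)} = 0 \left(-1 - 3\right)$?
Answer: $100$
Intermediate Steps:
$B{\left(O,C \right)} = 0$ ($B{\left(O,C \right)} = 0 \left(-4\right) = 0$)
$V^{2}{\left(B{\left(-1,6 \right)} \right)} = 10^{2} = 100$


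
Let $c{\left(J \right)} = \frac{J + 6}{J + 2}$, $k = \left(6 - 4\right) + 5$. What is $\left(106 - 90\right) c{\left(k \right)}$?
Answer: $\frac{208}{9} \approx 23.111$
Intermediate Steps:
$k = 7$ ($k = 2 + 5 = 7$)
$c{\left(J \right)} = \frac{6 + J}{2 + J}$
$\left(106 - 90\right) c{\left(k \right)} = \left(106 - 90\right) \frac{6 + 7}{2 + 7} = \left(106 - 90\right) \frac{1}{9} \cdot 13 = 16 \cdot \frac{1}{9} \cdot 13 = 16 \cdot \frac{13}{9} = \frac{208}{9}$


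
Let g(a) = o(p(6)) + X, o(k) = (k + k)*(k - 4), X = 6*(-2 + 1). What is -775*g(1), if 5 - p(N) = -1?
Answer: -13950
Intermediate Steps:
p(N) = 6 (p(N) = 5 - 1*(-1) = 5 + 1 = 6)
X = -6 (X = 6*(-1) = -6)
o(k) = 2*k*(-4 + k) (o(k) = (2*k)*(-4 + k) = 2*k*(-4 + k))
g(a) = 18 (g(a) = 2*6*(-4 + 6) - 6 = 2*6*2 - 6 = 24 - 6 = 18)
-775*g(1) = -775*18 = -13950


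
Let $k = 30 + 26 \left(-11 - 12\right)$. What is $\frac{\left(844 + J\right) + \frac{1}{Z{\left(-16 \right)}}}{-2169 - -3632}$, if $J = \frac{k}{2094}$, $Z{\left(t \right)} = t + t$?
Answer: $\frac{28267241}{49016352} \approx 0.57669$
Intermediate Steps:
$Z{\left(t \right)} = 2 t$
$k = -568$ ($k = 30 + 26 \left(-11 - 12\right) = 30 + 26 \left(-23\right) = 30 - 598 = -568$)
$J = - \frac{284}{1047}$ ($J = - \frac{568}{2094} = \left(-568\right) \frac{1}{2094} = - \frac{284}{1047} \approx -0.27125$)
$\frac{\left(844 + J\right) + \frac{1}{Z{\left(-16 \right)}}}{-2169 - -3632} = \frac{\left(844 - \frac{284}{1047}\right) + \frac{1}{2 \left(-16\right)}}{-2169 - -3632} = \frac{\frac{883384}{1047} + \frac{1}{-32}}{-2169 + 3632} = \frac{\frac{883384}{1047} - \frac{1}{32}}{1463} = \frac{28267241}{33504} \cdot \frac{1}{1463} = \frac{28267241}{49016352}$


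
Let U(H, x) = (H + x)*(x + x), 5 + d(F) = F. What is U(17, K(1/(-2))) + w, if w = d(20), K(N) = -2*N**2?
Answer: -3/2 ≈ -1.5000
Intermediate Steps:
d(F) = -5 + F
U(H, x) = 2*x*(H + x) (U(H, x) = (H + x)*(2*x) = 2*x*(H + x))
w = 15 (w = -5 + 20 = 15)
U(17, K(1/(-2))) + w = 2*(-2*(1/(-2))**2)*(17 - 2*(1/(-2))**2) + 15 = 2*(-2*(-1/2)**2)*(17 - 2*(-1/2)**2) + 15 = 2*(-2*1/4)*(17 - 2*1/4) + 15 = 2*(-1/2)*(17 - 1/2) + 15 = 2*(-1/2)*(33/2) + 15 = -33/2 + 15 = -3/2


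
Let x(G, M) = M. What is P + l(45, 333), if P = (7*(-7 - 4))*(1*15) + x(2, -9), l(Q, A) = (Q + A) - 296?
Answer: -1082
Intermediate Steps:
l(Q, A) = -296 + A + Q (l(Q, A) = (A + Q) - 296 = -296 + A + Q)
P = -1164 (P = (7*(-7 - 4))*(1*15) - 9 = (7*(-11))*15 - 9 = -77*15 - 9 = -1155 - 9 = -1164)
P + l(45, 333) = -1164 + (-296 + 333 + 45) = -1164 + 82 = -1082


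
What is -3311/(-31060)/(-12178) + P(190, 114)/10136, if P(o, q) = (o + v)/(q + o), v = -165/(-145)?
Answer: 225095607963/4224989339768960 ≈ 5.3277e-5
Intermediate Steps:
v = 33/29 (v = -165*(-1/145) = 33/29 ≈ 1.1379)
P(o, q) = (33/29 + o)/(o + q) (P(o, q) = (o + 33/29)/(q + o) = (33/29 + o)/(o + q))
-3311/(-31060)/(-12178) + P(190, 114)/10136 = -3311/(-31060)/(-12178) + ((33/29 + 190)/(190 + 114))/10136 = -3311*(-1/31060)*(-1/12178) + ((5543/29)/304)*(1/10136) = (3311/31060)*(-1/12178) + ((1/304)*(5543/29))*(1/10136) = -3311/378248680 + (5543/8816)*(1/10136) = -3311/378248680 + 5543/89358976 = 225095607963/4224989339768960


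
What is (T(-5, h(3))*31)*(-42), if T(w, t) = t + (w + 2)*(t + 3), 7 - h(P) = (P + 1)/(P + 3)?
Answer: 28210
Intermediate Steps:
h(P) = 7 - (1 + P)/(3 + P) (h(P) = 7 - (P + 1)/(P + 3) = 7 - (1 + P)/(3 + P))
T(w, t) = t + (2 + w)*(3 + t)
(T(-5, h(3))*31)*(-42) = ((6 + 3*(2*(10 + 3*3)/(3 + 3)) + 3*(-5) + (2*(10 + 3*3)/(3 + 3))*(-5))*31)*(-42) = ((6 + 3*(2*(10 + 9)/6) - 15 + (2*(10 + 9)/6)*(-5))*31)*(-42) = ((6 + 3*(2*(⅙)*19) - 15 + (2*(⅙)*19)*(-5))*31)*(-42) = ((6 + 3*(19/3) - 15 + (19/3)*(-5))*31)*(-42) = ((6 + 19 - 15 - 95/3)*31)*(-42) = -65/3*31*(-42) = -2015/3*(-42) = 28210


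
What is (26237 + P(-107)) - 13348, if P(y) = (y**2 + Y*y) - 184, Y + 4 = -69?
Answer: 31965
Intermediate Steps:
Y = -73 (Y = -4 - 69 = -73)
P(y) = -184 + y**2 - 73*y (P(y) = (y**2 - 73*y) - 184 = -184 + y**2 - 73*y)
(26237 + P(-107)) - 13348 = (26237 + (-184 + (-107)**2 - 73*(-107))) - 13348 = (26237 + (-184 + 11449 + 7811)) - 13348 = (26237 + 19076) - 13348 = 45313 - 13348 = 31965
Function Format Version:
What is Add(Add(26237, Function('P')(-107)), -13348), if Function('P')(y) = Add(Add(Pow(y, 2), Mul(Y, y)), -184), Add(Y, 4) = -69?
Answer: 31965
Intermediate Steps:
Y = -73 (Y = Add(-4, -69) = -73)
Function('P')(y) = Add(-184, Pow(y, 2), Mul(-73, y)) (Function('P')(y) = Add(Add(Pow(y, 2), Mul(-73, y)), -184) = Add(-184, Pow(y, 2), Mul(-73, y)))
Add(Add(26237, Function('P')(-107)), -13348) = Add(Add(26237, Add(-184, Pow(-107, 2), Mul(-73, -107))), -13348) = Add(Add(26237, Add(-184, 11449, 7811)), -13348) = Add(Add(26237, 19076), -13348) = Add(45313, -13348) = 31965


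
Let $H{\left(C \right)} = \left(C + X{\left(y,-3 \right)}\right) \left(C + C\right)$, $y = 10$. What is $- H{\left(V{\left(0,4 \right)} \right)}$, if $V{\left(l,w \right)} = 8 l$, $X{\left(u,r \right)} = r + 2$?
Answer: $0$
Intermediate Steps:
$X{\left(u,r \right)} = 2 + r$
$H{\left(C \right)} = 2 C \left(-1 + C\right)$ ($H{\left(C \right)} = \left(C + \left(2 - 3\right)\right) \left(C + C\right) = \left(C - 1\right) 2 C = \left(-1 + C\right) 2 C = 2 C \left(-1 + C\right)$)
$- H{\left(V{\left(0,4 \right)} \right)} = - 2 \cdot 8 \cdot 0 \left(-1 + 8 \cdot 0\right) = - 2 \cdot 0 \left(-1 + 0\right) = - 2 \cdot 0 \left(-1\right) = \left(-1\right) 0 = 0$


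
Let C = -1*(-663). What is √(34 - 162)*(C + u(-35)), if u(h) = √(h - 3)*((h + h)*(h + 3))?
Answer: -35840*√19 + 5304*I*√2 ≈ -1.5622e+5 + 7501.0*I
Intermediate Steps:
C = 663
u(h) = 2*h*√(-3 + h)*(3 + h) (u(h) = √(-3 + h)*((2*h)*(3 + h)) = √(-3 + h)*(2*h*(3 + h)) = 2*h*√(-3 + h)*(3 + h))
√(34 - 162)*(C + u(-35)) = √(34 - 162)*(663 + 2*(-35)*√(-3 - 35)*(3 - 35)) = √(-128)*(663 + 2*(-35)*√(-38)*(-32)) = (8*I*√2)*(663 + 2*(-35)*(I*√38)*(-32)) = (8*I*√2)*(663 + 2240*I*√38) = 8*I*√2*(663 + 2240*I*√38)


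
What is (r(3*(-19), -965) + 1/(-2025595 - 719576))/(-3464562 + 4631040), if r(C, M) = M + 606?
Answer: -492758195/1601090788869 ≈ -0.00030776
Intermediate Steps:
r(C, M) = 606 + M
(r(3*(-19), -965) + 1/(-2025595 - 719576))/(-3464562 + 4631040) = ((606 - 965) + 1/(-2025595 - 719576))/(-3464562 + 4631040) = (-359 + 1/(-2745171))/1166478 = (-359 - 1/2745171)*(1/1166478) = -985516390/2745171*1/1166478 = -492758195/1601090788869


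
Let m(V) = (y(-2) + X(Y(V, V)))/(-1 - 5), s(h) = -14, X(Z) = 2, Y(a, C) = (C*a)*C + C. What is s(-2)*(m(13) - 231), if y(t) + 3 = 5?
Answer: 9730/3 ≈ 3243.3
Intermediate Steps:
Y(a, C) = C + a*C**2 (Y(a, C) = a*C**2 + C = C + a*C**2)
y(t) = 2 (y(t) = -3 + 5 = 2)
m(V) = -2/3 (m(V) = (2 + 2)/(-1 - 5) = 4/(-6) = 4*(-1/6) = -2/3)
s(-2)*(m(13) - 231) = -14*(-2/3 - 231) = -14*(-695/3) = 9730/3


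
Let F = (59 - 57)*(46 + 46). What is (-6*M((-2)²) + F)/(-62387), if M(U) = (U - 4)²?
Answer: -184/62387 ≈ -0.0029493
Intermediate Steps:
M(U) = (-4 + U)²
F = 184 (F = 2*92 = 184)
(-6*M((-2)²) + F)/(-62387) = (-6*(-4 + (-2)²)² + 184)/(-62387) = (-6*(-4 + 4)² + 184)*(-1/62387) = (-6*0² + 184)*(-1/62387) = (-6*0 + 184)*(-1/62387) = (0 + 184)*(-1/62387) = 184*(-1/62387) = -184/62387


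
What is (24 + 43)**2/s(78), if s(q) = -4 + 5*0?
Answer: -4489/4 ≈ -1122.3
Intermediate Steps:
s(q) = -4 (s(q) = -4 + 0 = -4)
(24 + 43)**2/s(78) = (24 + 43)**2/(-4) = 67**2*(-1/4) = 4489*(-1/4) = -4489/4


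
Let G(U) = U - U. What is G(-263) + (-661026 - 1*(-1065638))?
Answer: 404612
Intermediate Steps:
G(U) = 0
G(-263) + (-661026 - 1*(-1065638)) = 0 + (-661026 - 1*(-1065638)) = 0 + (-661026 + 1065638) = 0 + 404612 = 404612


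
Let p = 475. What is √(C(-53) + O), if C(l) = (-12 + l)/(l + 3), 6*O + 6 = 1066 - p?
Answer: √2470/5 ≈ 9.9398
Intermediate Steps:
O = 195/2 (O = -1 + (1066 - 1*475)/6 = -1 + (1066 - 475)/6 = -1 + (⅙)*591 = -1 + 197/2 = 195/2 ≈ 97.500)
C(l) = (-12 + l)/(3 + l)
√(C(-53) + O) = √((-12 - 53)/(3 - 53) + 195/2) = √(-65/(-50) + 195/2) = √(-1/50*(-65) + 195/2) = √(13/10 + 195/2) = √(494/5) = √2470/5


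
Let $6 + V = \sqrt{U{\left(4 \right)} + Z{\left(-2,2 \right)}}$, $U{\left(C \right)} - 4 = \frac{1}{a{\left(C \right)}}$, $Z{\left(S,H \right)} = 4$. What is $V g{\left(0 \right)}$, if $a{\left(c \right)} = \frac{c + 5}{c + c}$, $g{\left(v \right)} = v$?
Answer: $0$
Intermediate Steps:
$a{\left(c \right)} = \frac{5 + c}{2 c}$
$U{\left(C \right)} = 4 + \frac{2 C}{5 + C}$ ($U{\left(C \right)} = 4 + \frac{1}{\frac{1}{2} \frac{1}{C} \left(5 + C\right)} = 4 + \frac{2 C}{5 + C}$)
$V = -6 + \frac{4 \sqrt{5}}{3}$ ($V = -6 + \sqrt{\frac{2 \left(10 + 3 \cdot 4\right)}{5 + 4} + 4} = -6 + \sqrt{\frac{2 \left(10 + 12\right)}{9} + 4} = -6 + \sqrt{2 \cdot \frac{1}{9} \cdot 22 + 4} = -6 + \sqrt{\frac{44}{9} + 4} = -6 + \sqrt{\frac{80}{9}} = -6 + \frac{4 \sqrt{5}}{3} \approx -3.0186$)
$V g{\left(0 \right)} = \left(-6 + \frac{4 \sqrt{5}}{3}\right) 0 = 0$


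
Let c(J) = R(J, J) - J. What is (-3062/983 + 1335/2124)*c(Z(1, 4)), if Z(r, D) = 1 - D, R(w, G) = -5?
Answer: 1730461/347982 ≈ 4.9728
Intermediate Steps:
c(J) = -5 - J
(-3062/983 + 1335/2124)*c(Z(1, 4)) = (-3062/983 + 1335/2124)*(-5 - (1 - 1*4)) = (-3062*1/983 + 1335*(1/2124))*(-5 - (1 - 4)) = (-3062/983 + 445/708)*(-5 - 1*(-3)) = -1730461*(-5 + 3)/695964 = -1730461/695964*(-2) = 1730461/347982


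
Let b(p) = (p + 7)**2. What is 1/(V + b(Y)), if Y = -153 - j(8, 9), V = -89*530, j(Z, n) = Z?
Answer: -1/23454 ≈ -4.2637e-5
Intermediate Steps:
V = -47170
Y = -161 (Y = -153 - 1*8 = -153 - 8 = -161)
b(p) = (7 + p)**2
1/(V + b(Y)) = 1/(-47170 + (7 - 161)**2) = 1/(-47170 + (-154)**2) = 1/(-47170 + 23716) = 1/(-23454) = -1/23454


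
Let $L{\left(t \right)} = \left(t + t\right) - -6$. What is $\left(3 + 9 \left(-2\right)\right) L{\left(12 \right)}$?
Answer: $-450$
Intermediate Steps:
$L{\left(t \right)} = 6 + 2 t$ ($L{\left(t \right)} = 2 t + 6 = 6 + 2 t$)
$\left(3 + 9 \left(-2\right)\right) L{\left(12 \right)} = \left(3 + 9 \left(-2\right)\right) \left(6 + 2 \cdot 12\right) = \left(3 - 18\right) \left(6 + 24\right) = \left(-15\right) 30 = -450$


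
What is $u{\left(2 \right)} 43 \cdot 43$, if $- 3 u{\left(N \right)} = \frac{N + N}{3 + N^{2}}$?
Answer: $- \frac{7396}{21} \approx -352.19$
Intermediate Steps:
$u{\left(N \right)} = - \frac{2 N}{3 \left(3 + N^{2}\right)}$ ($u{\left(N \right)} = - \frac{\left(N + N\right) \frac{1}{3 + N^{2}}}{3} = - \frac{2 N \frac{1}{3 + N^{2}}}{3} = - \frac{2 N}{3 \left(3 + N^{2}\right)}$)
$u{\left(2 \right)} 43 \cdot 43 = \left(-2\right) 2 \frac{1}{9 + 3 \cdot 2^{2}} \cdot 43 \cdot 43 = \left(-2\right) 2 \frac{1}{9 + 3 \cdot 4} \cdot 43 \cdot 43 = \left(-2\right) 2 \frac{1}{9 + 12} \cdot 43 \cdot 43 = \left(-2\right) 2 \cdot \frac{1}{21} \cdot 43 \cdot 43 = \left(- \frac{4}{21}\right) 43 \cdot 43 = \left(- \frac{172}{21}\right) 43 = - \frac{7396}{21}$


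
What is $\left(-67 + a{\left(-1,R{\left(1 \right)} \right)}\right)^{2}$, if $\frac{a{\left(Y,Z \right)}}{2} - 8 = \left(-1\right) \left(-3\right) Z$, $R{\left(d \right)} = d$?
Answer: $2025$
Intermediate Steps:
$a{\left(Y,Z \right)} = 16 + 6 Z$ ($a{\left(Y,Z \right)} = 16 + 2 \left(-1\right) \left(-3\right) Z = 16 + 2 \cdot 3 Z = 16 + 6 Z$)
$\left(-67 + a{\left(-1,R{\left(1 \right)} \right)}\right)^{2} = \left(-67 + \left(16 + 6 \cdot 1\right)\right)^{2} = \left(-67 + \left(16 + 6\right)\right)^{2} = \left(-67 + 22\right)^{2} = \left(-45\right)^{2} = 2025$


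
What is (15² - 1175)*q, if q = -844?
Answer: 801800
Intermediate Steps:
(15² - 1175)*q = (15² - 1175)*(-844) = (225 - 1175)*(-844) = -950*(-844) = 801800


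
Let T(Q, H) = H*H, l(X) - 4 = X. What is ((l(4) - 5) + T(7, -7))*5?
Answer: 260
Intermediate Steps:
l(X) = 4 + X
T(Q, H) = H²
((l(4) - 5) + T(7, -7))*5 = (((4 + 4) - 5) + (-7)²)*5 = ((8 - 5) + 49)*5 = (3 + 49)*5 = 52*5 = 260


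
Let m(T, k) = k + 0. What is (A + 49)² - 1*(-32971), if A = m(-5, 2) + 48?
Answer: 42772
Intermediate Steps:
m(T, k) = k
A = 50 (A = 2 + 48 = 50)
(A + 49)² - 1*(-32971) = (50 + 49)² - 1*(-32971) = 99² + 32971 = 9801 + 32971 = 42772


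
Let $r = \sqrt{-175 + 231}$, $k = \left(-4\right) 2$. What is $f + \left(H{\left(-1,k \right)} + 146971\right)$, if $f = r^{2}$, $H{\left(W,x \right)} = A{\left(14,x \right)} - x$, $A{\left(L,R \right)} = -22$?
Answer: $147013$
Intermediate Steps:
$k = -8$
$r = 2 \sqrt{14}$ ($r = \sqrt{56} = 2 \sqrt{14} \approx 7.4833$)
$H{\left(W,x \right)} = -22 - x$
$f = 56$ ($f = \left(2 \sqrt{14}\right)^{2} = 56$)
$f + \left(H{\left(-1,k \right)} + 146971\right) = 56 + \left(\left(-22 - -8\right) + 146971\right) = 56 + \left(\left(-22 + 8\right) + 146971\right) = 56 + \left(-14 + 146971\right) = 56 + 146957 = 147013$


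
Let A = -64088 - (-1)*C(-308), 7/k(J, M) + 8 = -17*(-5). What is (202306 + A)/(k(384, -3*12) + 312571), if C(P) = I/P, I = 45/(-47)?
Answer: 2000843813/4524779112 ≈ 0.44220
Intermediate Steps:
I = -45/47 (I = 45*(-1/47) = -45/47 ≈ -0.95745)
C(P) = -45/(47*P)
k(J, M) = 1/11 (k(J, M) = 7/(-8 - 17*(-5)) = 7/(-8 + 85) = 7/77 = 7*(1/77) = 1/11)
A = -927737843/14476 (A = -64088 - (-1)*(-45/47/(-308)) = -64088 - (-1)*(-45/47*(-1/308)) = -64088 - (-1)*45/14476 = -64088 - 1*(-45/14476) = -64088 + 45/14476 = -927737843/14476 ≈ -64088.)
(202306 + A)/(k(384, -3*12) + 312571) = (202306 - 927737843/14476)/(1/11 + 312571) = 2000843813/(14476*(3438282/11)) = (2000843813/14476)*(11/3438282) = 2000843813/4524779112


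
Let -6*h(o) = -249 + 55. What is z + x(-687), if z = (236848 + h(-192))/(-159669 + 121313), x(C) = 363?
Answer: 41059043/115068 ≈ 356.82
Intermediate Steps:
h(o) = 97/3 (h(o) = -(-249 + 55)/6 = -⅙*(-194) = 97/3)
z = -710641/115068 (z = (236848 + 97/3)/(-159669 + 121313) = (710641/3)/(-38356) = (710641/3)*(-1/38356) = -710641/115068 ≈ -6.1758)
z + x(-687) = -710641/115068 + 363 = 41059043/115068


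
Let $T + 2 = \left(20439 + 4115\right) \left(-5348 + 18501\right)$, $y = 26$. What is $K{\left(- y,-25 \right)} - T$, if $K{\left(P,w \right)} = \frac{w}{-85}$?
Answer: $- \frac{5490298915}{17} \approx -3.2296 \cdot 10^{8}$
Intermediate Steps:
$K{\left(P,w \right)} = - \frac{w}{85}$ ($K{\left(P,w \right)} = w \left(- \frac{1}{85}\right) = - \frac{w}{85}$)
$T = 322958760$ ($T = -2 + \left(20439 + 4115\right) \left(-5348 + 18501\right) = -2 + 24554 \cdot 13153 = -2 + 322958762 = 322958760$)
$K{\left(- y,-25 \right)} - T = \left(- \frac{1}{85}\right) \left(-25\right) - 322958760 = \frac{5}{17} - 322958760 = - \frac{5490298915}{17}$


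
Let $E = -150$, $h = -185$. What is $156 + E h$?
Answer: $27906$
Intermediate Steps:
$156 + E h = 156 - -27750 = 156 + 27750 = 27906$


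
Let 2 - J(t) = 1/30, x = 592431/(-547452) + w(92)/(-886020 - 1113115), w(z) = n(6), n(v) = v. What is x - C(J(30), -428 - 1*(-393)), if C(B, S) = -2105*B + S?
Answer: 1522626795875311/364810151340 ≈ 4173.8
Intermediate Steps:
w(z) = 6
x = -394784277299/364810151340 (x = 592431/(-547452) + 6/(-886020 - 1113115) = 592431*(-1/547452) + 6/(-1999135) = -197477/182484 + 6*(-1/1999135) = -197477/182484 - 6/1999135 = -394784277299/364810151340 ≈ -1.0822)
J(t) = 59/30 (J(t) = 2 - 1/30 = 59/30)
C(B, S) = S - 2105*B
x - C(J(30), -428 - 1*(-393)) = -394784277299/364810151340 - ((-428 - 1*(-393)) - 2105*59/30) = -394784277299/364810151340 - ((-428 + 393) - 24839/6) = -394784277299/364810151340 - (-35 - 24839/6) = -394784277299/364810151340 - 1*(-25049/6) = -394784277299/364810151340 + 25049/6 = 1522626795875311/364810151340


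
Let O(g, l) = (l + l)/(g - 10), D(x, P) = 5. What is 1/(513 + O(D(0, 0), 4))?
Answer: 5/2557 ≈ 0.0019554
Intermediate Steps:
O(g, l) = 2*l/(-10 + g) (O(g, l) = (2*l)/(-10 + g) = 2*l/(-10 + g))
1/(513 + O(D(0, 0), 4)) = 1/(513 + 2*4/(-10 + 5)) = 1/(513 + 2*4/(-5)) = 1/(513 + 2*4*(-⅕)) = 1/(513 - 8/5) = 1/(2557/5) = 5/2557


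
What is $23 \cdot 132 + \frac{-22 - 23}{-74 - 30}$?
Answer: $\frac{315789}{104} \approx 3036.4$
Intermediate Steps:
$23 \cdot 132 + \frac{-22 - 23}{-74 - 30} = 3036 + \frac{-22 - 23}{-104} = 3036 - - \frac{45}{104} = 3036 + \frac{45}{104} = \frac{315789}{104}$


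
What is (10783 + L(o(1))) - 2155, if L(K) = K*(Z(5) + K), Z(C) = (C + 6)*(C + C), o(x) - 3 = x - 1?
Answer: 8967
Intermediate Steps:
o(x) = 2 + x (o(x) = 3 + (x - 1) = 3 + (-1 + x) = 2 + x)
Z(C) = 2*C*(6 + C) (Z(C) = (6 + C)*(2*C) = 2*C*(6 + C))
L(K) = K*(110 + K) (L(K) = K*(2*5*(6 + 5) + K) = K*(2*5*11 + K) = K*(110 + K))
(10783 + L(o(1))) - 2155 = (10783 + (2 + 1)*(110 + (2 + 1))) - 2155 = (10783 + 3*(110 + 3)) - 2155 = (10783 + 3*113) - 2155 = (10783 + 339) - 2155 = 11122 - 2155 = 8967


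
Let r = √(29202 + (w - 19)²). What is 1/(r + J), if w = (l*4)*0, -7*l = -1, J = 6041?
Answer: 6041/36464118 - √29563/36464118 ≈ 0.00016095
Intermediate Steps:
l = ⅐ (l = -⅐*(-1) = ⅐ ≈ 0.14286)
w = 0 (w = ((⅐)*4)*0 = (4/7)*0 = 0)
r = √29563 (r = √(29202 + (0 - 19)²) = √(29202 + (-19)²) = √(29202 + 361) = √29563 ≈ 171.94)
1/(r + J) = 1/(√29563 + 6041) = 1/(6041 + √29563)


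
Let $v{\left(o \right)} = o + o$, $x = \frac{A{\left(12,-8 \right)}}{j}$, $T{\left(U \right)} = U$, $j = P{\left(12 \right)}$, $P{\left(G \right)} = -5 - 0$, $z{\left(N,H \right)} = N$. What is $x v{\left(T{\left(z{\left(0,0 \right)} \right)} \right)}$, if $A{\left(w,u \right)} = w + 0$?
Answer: $0$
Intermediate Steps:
$P{\left(G \right)} = -5$ ($P{\left(G \right)} = -5 + 0 = -5$)
$A{\left(w,u \right)} = w$
$j = -5$
$x = - \frac{12}{5}$ ($x = \frac{12}{-5} = 12 \left(- \frac{1}{5}\right) = - \frac{12}{5} \approx -2.4$)
$v{\left(o \right)} = 2 o$
$x v{\left(T{\left(z{\left(0,0 \right)} \right)} \right)} = - \frac{12 \cdot 2 \cdot 0}{5} = \left(- \frac{12}{5}\right) 0 = 0$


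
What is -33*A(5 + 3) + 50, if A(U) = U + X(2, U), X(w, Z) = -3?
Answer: -115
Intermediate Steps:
A(U) = -3 + U (A(U) = U - 3 = -3 + U)
-33*A(5 + 3) + 50 = -33*(-3 + (5 + 3)) + 50 = -33*(-3 + 8) + 50 = -33*5 + 50 = -165 + 50 = -115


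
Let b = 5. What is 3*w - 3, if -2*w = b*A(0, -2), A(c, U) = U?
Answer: 12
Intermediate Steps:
w = 5 (w = -5*(-2)/2 = -1/2*(-10) = 5)
3*w - 3 = 3*5 - 3 = 15 - 3 = 12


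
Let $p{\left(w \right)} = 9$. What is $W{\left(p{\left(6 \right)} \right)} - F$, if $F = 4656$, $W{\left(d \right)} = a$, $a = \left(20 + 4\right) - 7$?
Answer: $-4639$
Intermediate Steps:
$a = 17$ ($a = 24 - 7 = 17$)
$W{\left(d \right)} = 17$
$W{\left(p{\left(6 \right)} \right)} - F = 17 - 4656 = -4639$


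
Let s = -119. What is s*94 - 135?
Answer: -11321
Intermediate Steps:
s*94 - 135 = -119*94 - 135 = -11186 - 135 = -11321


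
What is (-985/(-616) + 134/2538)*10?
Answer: 6456185/390852 ≈ 16.518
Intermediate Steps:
(-985/(-616) + 134/2538)*10 = (-985*(-1/616) + 134*(1/2538))*10 = (985/616 + 67/1269)*10 = (1291237/781704)*10 = 6456185/390852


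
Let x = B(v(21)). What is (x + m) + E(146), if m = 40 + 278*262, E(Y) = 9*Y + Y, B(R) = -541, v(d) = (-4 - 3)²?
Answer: 73795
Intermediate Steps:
v(d) = 49 (v(d) = (-7)² = 49)
E(Y) = 10*Y
x = -541
m = 72876 (m = 40 + 72836 = 72876)
(x + m) + E(146) = (-541 + 72876) + 10*146 = 72335 + 1460 = 73795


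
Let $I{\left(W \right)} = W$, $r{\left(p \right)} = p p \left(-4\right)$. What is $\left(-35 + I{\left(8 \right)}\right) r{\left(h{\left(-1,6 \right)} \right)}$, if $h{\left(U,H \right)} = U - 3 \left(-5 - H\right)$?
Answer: $110592$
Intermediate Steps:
$h{\left(U,H \right)} = 15 + U + 3 H$ ($h{\left(U,H \right)} = U + \left(15 + 3 H\right) = 15 + U + 3 H$)
$r{\left(p \right)} = - 4 p^{2}$ ($r{\left(p \right)} = p^{2} \left(-4\right) = - 4 p^{2}$)
$\left(-35 + I{\left(8 \right)}\right) r{\left(h{\left(-1,6 \right)} \right)} = \left(-35 + 8\right) \left(- 4 \left(15 - 1 + 3 \cdot 6\right)^{2}\right) = - 27 \left(- 4 \left(15 - 1 + 18\right)^{2}\right) = - 27 \left(- 4 \cdot 32^{2}\right) = - 27 \left(\left(-4\right) 1024\right) = \left(-27\right) \left(-4096\right) = 110592$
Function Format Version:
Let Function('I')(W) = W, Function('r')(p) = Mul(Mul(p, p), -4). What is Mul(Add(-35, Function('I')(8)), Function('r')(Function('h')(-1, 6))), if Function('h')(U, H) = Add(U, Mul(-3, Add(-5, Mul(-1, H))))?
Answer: 110592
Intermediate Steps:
Function('h')(U, H) = Add(15, U, Mul(3, H)) (Function('h')(U, H) = Add(U, Add(15, Mul(3, H))) = Add(15, U, Mul(3, H)))
Function('r')(p) = Mul(-4, Pow(p, 2)) (Function('r')(p) = Mul(Pow(p, 2), -4) = Mul(-4, Pow(p, 2)))
Mul(Add(-35, Function('I')(8)), Function('r')(Function('h')(-1, 6))) = Mul(Add(-35, 8), Mul(-4, Pow(Add(15, -1, Mul(3, 6)), 2))) = Mul(-27, Mul(-4, Pow(Add(15, -1, 18), 2))) = Mul(-27, Mul(-4, Pow(32, 2))) = Mul(-27, Mul(-4, 1024)) = Mul(-27, -4096) = 110592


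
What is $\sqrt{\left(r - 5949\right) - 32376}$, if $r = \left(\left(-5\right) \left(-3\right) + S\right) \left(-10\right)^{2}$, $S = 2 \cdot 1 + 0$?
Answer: $5 i \sqrt{1465} \approx 191.38 i$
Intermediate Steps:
$S = 2$ ($S = 2 + 0 = 2$)
$r = 1700$ ($r = \left(\left(-5\right) \left(-3\right) + 2\right) \left(-10\right)^{2} = \left(15 + 2\right) 100 = 17 \cdot 100 = 1700$)
$\sqrt{\left(r - 5949\right) - 32376} = \sqrt{\left(1700 - 5949\right) - 32376} = \sqrt{-4249 - 32376} = \sqrt{-36625} = 5 i \sqrt{1465}$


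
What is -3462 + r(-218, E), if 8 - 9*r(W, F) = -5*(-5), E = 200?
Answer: -31175/9 ≈ -3463.9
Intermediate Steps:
r(W, F) = -17/9 (r(W, F) = 8/9 - (-5)*(-5)/9 = 8/9 - 1/9*25 = 8/9 - 25/9 = -17/9)
-3462 + r(-218, E) = -3462 - 17/9 = -31175/9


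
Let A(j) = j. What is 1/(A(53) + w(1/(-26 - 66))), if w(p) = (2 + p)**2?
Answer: 8464/482081 ≈ 0.017557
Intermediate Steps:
1/(A(53) + w(1/(-26 - 66))) = 1/(53 + (2 + 1/(-26 - 66))**2) = 1/(53 + (2 + 1/(-92))**2) = 1/(53 + (2 - 1/92)**2) = 1/(53 + (183/92)**2) = 1/(53 + 33489/8464) = 1/(482081/8464) = 8464/482081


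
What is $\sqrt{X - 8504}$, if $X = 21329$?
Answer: $15 \sqrt{57} \approx 113.25$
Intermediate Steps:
$\sqrt{X - 8504} = \sqrt{21329 - 8504} = \sqrt{12825} = 15 \sqrt{57}$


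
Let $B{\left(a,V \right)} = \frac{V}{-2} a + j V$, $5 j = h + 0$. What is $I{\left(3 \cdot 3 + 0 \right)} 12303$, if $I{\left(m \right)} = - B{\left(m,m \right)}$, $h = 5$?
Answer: $\frac{775089}{2} \approx 3.8754 \cdot 10^{5}$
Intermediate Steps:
$j = 1$ ($j = \frac{5 + 0}{5} = \frac{1}{5} \cdot 5 = 1$)
$B{\left(a,V \right)} = V - \frac{V a}{2}$ ($B{\left(a,V \right)} = \frac{V}{-2} a + 1 V = V \left(- \frac{1}{2}\right) a + V = - \frac{V}{2} a + V = - \frac{V a}{2} + V = V - \frac{V a}{2}$)
$I{\left(m \right)} = - \frac{m \left(2 - m\right)}{2}$
$I{\left(3 \cdot 3 + 0 \right)} 12303 = \frac{\left(3 \cdot 3 + 0\right) \left(-2 + \left(3 \cdot 3 + 0\right)\right)}{2} \cdot 12303 = \frac{\left(9 + 0\right) \left(-2 + \left(9 + 0\right)\right)}{2} \cdot 12303 = \frac{1}{2} \cdot 9 \left(-2 + 9\right) 12303 = \frac{1}{2} \cdot 9 \cdot 7 \cdot 12303 = \frac{63}{2} \cdot 12303 = \frac{775089}{2}$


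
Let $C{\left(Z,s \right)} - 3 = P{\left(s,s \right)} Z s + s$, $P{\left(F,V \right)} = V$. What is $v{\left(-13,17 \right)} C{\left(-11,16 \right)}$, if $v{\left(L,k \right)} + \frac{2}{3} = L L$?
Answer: $- \frac{1412485}{3} \approx -4.7083 \cdot 10^{5}$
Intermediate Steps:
$C{\left(Z,s \right)} = 3 + s + Z s^{2}$ ($C{\left(Z,s \right)} = 3 + \left(s Z s + s\right) = 3 + \left(Z s s + s\right) = 3 + \left(Z s^{2} + s\right) = 3 + \left(s + Z s^{2}\right) = 3 + s + Z s^{2}$)
$v{\left(L,k \right)} = - \frac{2}{3} + L^{2}$ ($v{\left(L,k \right)} = - \frac{2}{3} + L L = - \frac{2}{3} + L^{2}$)
$v{\left(-13,17 \right)} C{\left(-11,16 \right)} = \left(- \frac{2}{3} + \left(-13\right)^{2}\right) \left(3 + 16 - 11 \cdot 16^{2}\right) = \left(- \frac{2}{3} + 169\right) \left(3 + 16 - 2816\right) = \frac{505 \left(3 + 16 - 2816\right)}{3} = \frac{505}{3} \left(-2797\right) = - \frac{1412485}{3}$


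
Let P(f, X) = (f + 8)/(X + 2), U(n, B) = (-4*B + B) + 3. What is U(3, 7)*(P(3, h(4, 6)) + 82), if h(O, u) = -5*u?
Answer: -20565/14 ≈ -1468.9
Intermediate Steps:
U(n, B) = 3 - 3*B (U(n, B) = -3*B + 3 = 3 - 3*B)
P(f, X) = (8 + f)/(2 + X)
U(3, 7)*(P(3, h(4, 6)) + 82) = (3 - 3*7)*((8 + 3)/(2 - 5*6) + 82) = (3 - 21)*(11/(2 - 30) + 82) = -18*(11/(-28) + 82) = -18*(-1/28*11 + 82) = -18*(-11/28 + 82) = -18*2285/28 = -20565/14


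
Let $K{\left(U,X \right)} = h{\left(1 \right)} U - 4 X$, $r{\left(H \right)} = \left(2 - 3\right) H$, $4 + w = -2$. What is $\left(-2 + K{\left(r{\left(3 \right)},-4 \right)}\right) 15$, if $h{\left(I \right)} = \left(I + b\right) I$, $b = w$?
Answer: $435$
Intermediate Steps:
$w = -6$ ($w = -4 - 2 = -6$)
$b = -6$
$h{\left(I \right)} = I \left(-6 + I\right)$ ($h{\left(I \right)} = \left(I - 6\right) I = \left(-6 + I\right) I = I \left(-6 + I\right)$)
$r{\left(H \right)} = - H$
$K{\left(U,X \right)} = - 5 U - 4 X$ ($K{\left(U,X \right)} = 1 \left(-6 + 1\right) U - 4 X = 1 \left(-5\right) U - 4 X = - 5 U - 4 X$)
$\left(-2 + K{\left(r{\left(3 \right)},-4 \right)}\right) 15 = \left(-2 - \left(-16 + 5 \left(\left(-1\right) 3\right)\right)\right) 15 = \left(-2 + \left(\left(-5\right) \left(-3\right) + 16\right)\right) 15 = \left(-2 + \left(15 + 16\right)\right) 15 = \left(-2 + 31\right) 15 = 29 \cdot 15 = 435$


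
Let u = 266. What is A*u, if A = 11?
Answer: 2926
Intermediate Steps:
A*u = 11*266 = 2926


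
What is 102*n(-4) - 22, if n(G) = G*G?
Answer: 1610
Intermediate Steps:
n(G) = G**2
102*n(-4) - 22 = 102*(-4)**2 - 22 = 102*16 - 22 = 1632 - 22 = 1610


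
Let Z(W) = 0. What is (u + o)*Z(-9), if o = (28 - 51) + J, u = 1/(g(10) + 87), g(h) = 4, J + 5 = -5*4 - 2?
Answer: 0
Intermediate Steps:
J = -27 (J = -5 + (-5*4 - 2) = -5 + (-20 - 2) = -5 - 22 = -27)
u = 1/91 (u = 1/(4 + 87) = 1/91 ≈ 0.010989)
o = -50 (o = (28 - 51) - 27 = -23 - 27 = -50)
(u + o)*Z(-9) = (1/91 - 50)*0 = -4549/91*0 = 0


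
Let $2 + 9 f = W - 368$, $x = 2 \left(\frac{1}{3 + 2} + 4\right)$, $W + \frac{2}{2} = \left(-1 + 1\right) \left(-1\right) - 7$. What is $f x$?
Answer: $- \frac{1764}{5} \approx -352.8$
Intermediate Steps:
$W = -8$ ($W = -1 - \left(7 - \left(-1 + 1\right) \left(-1\right)\right) = -1 + \left(0 \left(-1\right) - 7\right) = -1 + \left(0 - 7\right) = -1 - 7 = -8$)
$x = \frac{42}{5}$ ($x = 2 \left(\frac{1}{5} + 4\right) = 2 \cdot \frac{21}{5} = \frac{42}{5} \approx 8.4$)
$f = -42$ ($f = - \frac{2}{9} + \frac{-8 - 368}{9} = - \frac{2}{9} + \frac{1}{9} \left(-376\right) = - \frac{2}{9} - \frac{376}{9} = -42$)
$f x = \left(-42\right) \frac{42}{5} = - \frac{1764}{5}$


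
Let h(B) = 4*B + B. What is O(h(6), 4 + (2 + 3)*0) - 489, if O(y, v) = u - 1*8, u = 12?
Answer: -485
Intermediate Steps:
h(B) = 5*B
O(y, v) = 4 (O(y, v) = 12 - 1*8 = 12 - 8 = 4)
O(h(6), 4 + (2 + 3)*0) - 489 = 4 - 489 = -485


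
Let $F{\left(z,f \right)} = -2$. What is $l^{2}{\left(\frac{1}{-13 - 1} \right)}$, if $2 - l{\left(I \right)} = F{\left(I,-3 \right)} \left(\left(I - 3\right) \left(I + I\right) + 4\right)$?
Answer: $\frac{284089}{2401} \approx 118.32$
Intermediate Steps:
$l{\left(I \right)} = 10 + 4 I \left(-3 + I\right)$ ($l{\left(I \right)} = 2 - - 2 \left(\left(I - 3\right) \left(I + I\right) + 4\right) = 2 - - 2 \left(\left(-3 + I\right) 2 I + 4\right) = 2 - - 2 \left(2 I \left(-3 + I\right) + 4\right) = 2 - - 2 \left(4 + 2 I \left(-3 + I\right)\right) = 2 - \left(-8 - 4 I \left(-3 + I\right)\right) = 2 + \left(8 + 4 I \left(-3 + I\right)\right) = 10 + 4 I \left(-3 + I\right)$)
$l^{2}{\left(\frac{1}{-13 - 1} \right)} = \left(10 - \frac{12}{-13 - 1} + 4 \left(\frac{1}{-13 - 1}\right)^{2}\right)^{2} = \left(10 - \frac{12}{-14} + 4 \left(\frac{1}{-14}\right)^{2}\right)^{2} = \left(10 - - \frac{6}{7} + 4 \left(- \frac{1}{14}\right)^{2}\right)^{2} = \left(10 + \frac{6}{7} + 4 \cdot \frac{1}{196}\right)^{2} = \left(10 + \frac{6}{7} + \frac{1}{49}\right)^{2} = \left(\frac{533}{49}\right)^{2} = \frac{284089}{2401}$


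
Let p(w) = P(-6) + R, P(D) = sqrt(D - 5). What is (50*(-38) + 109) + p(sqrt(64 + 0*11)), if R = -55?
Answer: -1846 + I*sqrt(11) ≈ -1846.0 + 3.3166*I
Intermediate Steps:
P(D) = sqrt(-5 + D)
p(w) = -55 + I*sqrt(11) (p(w) = sqrt(-5 - 6) - 55 = sqrt(-11) - 55 = I*sqrt(11) - 55 = -55 + I*sqrt(11))
(50*(-38) + 109) + p(sqrt(64 + 0*11)) = (50*(-38) + 109) + (-55 + I*sqrt(11)) = (-1900 + 109) + (-55 + I*sqrt(11)) = -1791 + (-55 + I*sqrt(11)) = -1846 + I*sqrt(11)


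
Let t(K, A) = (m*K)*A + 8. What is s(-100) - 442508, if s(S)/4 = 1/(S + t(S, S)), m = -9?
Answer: -9966607685/22523 ≈ -4.4251e+5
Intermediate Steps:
t(K, A) = 8 - 9*A*K (t(K, A) = (-9*K)*A + 8 = -9*A*K + 8 = 8 - 9*A*K)
s(S) = 4/(8 + S - 9*S²) (s(S) = 4/(S + (8 - 9*S*S)) = 4/(S + (8 - 9*S²)) = 4/(8 + S - 9*S²))
s(-100) - 442508 = 4/(8 - 100 - 9*(-100)²) - 442508 = 4/(8 - 100 - 9*10000) - 442508 = 4/(8 - 100 - 90000) - 442508 = 4/(-90092) - 442508 = 4*(-1/90092) - 442508 = -1/22523 - 442508 = -9966607685/22523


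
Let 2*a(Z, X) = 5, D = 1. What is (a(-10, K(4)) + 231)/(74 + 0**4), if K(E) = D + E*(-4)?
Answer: 467/148 ≈ 3.1554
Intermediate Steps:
K(E) = 1 - 4*E (K(E) = 1 + E*(-4) = 1 - 4*E)
a(Z, X) = 5/2 (a(Z, X) = (1/2)*5 = 5/2)
(a(-10, K(4)) + 231)/(74 + 0**4) = (5/2 + 231)/(74 + 0**4) = 467/(2*(74 + 0)) = (467/2)/74 = (467/2)*(1/74) = 467/148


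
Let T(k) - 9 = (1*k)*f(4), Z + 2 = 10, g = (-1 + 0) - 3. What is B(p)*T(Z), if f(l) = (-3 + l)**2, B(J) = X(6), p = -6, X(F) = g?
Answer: -68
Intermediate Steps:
g = -4 (g = -1 - 3 = -4)
X(F) = -4
Z = 8 (Z = -2 + 10 = 8)
B(J) = -4
T(k) = 9 + k (T(k) = 9 + (1*k)*(-3 + 4)**2 = 9 + k*1**2 = 9 + k*1 = 9 + k)
B(p)*T(Z) = -4*(9 + 8) = -4*17 = -68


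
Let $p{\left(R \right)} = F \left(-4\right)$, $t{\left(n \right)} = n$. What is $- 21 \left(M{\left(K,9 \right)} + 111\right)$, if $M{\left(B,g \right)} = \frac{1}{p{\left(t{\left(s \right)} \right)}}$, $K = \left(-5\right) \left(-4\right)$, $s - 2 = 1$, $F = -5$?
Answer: $- \frac{46641}{20} \approx -2332.1$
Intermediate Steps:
$s = 3$ ($s = 2 + 1 = 3$)
$K = 20$
$p{\left(R \right)} = 20$ ($p{\left(R \right)} = \left(-5\right) \left(-4\right) = 20$)
$M{\left(B,g \right)} = \frac{1}{20}$
$- 21 \left(M{\left(K,9 \right)} + 111\right) = - 21 \left(\frac{1}{20} + 111\right) = \left(-21\right) \frac{2221}{20} = - \frac{46641}{20}$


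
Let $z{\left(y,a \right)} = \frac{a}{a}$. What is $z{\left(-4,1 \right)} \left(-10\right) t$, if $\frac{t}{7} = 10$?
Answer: $-700$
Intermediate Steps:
$z{\left(y,a \right)} = 1$
$t = 70$ ($t = 7 \cdot 10 = 70$)
$z{\left(-4,1 \right)} \left(-10\right) t = 1 \left(-10\right) 70 = \left(-10\right) 70 = -700$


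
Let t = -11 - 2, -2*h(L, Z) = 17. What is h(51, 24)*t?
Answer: 221/2 ≈ 110.50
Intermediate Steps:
h(L, Z) = -17/2 (h(L, Z) = -1/2*17 = -17/2)
t = -13
h(51, 24)*t = -17/2*(-13) = 221/2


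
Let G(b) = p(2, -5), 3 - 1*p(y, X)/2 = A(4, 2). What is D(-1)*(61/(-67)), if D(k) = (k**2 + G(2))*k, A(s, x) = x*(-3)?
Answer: 1159/67 ≈ 17.298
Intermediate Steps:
A(s, x) = -3*x
p(y, X) = 18 (p(y, X) = 6 - (-6)*2 = 6 - 2*(-6) = 6 + 12 = 18)
G(b) = 18
D(k) = k*(18 + k**2) (D(k) = (k**2 + 18)*k = (18 + k**2)*k = k*(18 + k**2))
D(-1)*(61/(-67)) = (-(18 + (-1)**2))*(61/(-67)) = (-(18 + 1))*(61*(-1/67)) = -1*19*(-61/67) = -19*(-61/67) = 1159/67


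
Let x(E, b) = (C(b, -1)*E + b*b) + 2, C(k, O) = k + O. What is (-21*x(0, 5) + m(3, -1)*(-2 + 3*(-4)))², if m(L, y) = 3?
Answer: 370881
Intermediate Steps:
C(k, O) = O + k
x(E, b) = 2 + b² + E*(-1 + b) (x(E, b) = ((-1 + b)*E + b*b) + 2 = (E*(-1 + b) + b²) + 2 = (b² + E*(-1 + b)) + 2 = 2 + b² + E*(-1 + b))
(-21*x(0, 5) + m(3, -1)*(-2 + 3*(-4)))² = (-21*(2 + 5² + 0*(-1 + 5)) + 3*(-2 + 3*(-4)))² = (-21*(2 + 25 + 0*4) + 3*(-2 - 12))² = (-21*(2 + 25 + 0) + 3*(-14))² = (-21*27 - 42)² = (-567 - 42)² = (-609)² = 370881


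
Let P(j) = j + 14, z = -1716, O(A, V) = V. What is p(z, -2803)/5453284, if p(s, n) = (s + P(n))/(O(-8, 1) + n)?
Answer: 4505/15280101768 ≈ 2.9483e-7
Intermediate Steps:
P(j) = 14 + j
p(s, n) = (14 + n + s)/(1 + n) (p(s, n) = (s + (14 + n))/(1 + n) = (14 + n + s)/(1 + n))
p(z, -2803)/5453284 = ((14 - 2803 - 1716)/(1 - 2803))/5453284 = (-4505/(-2802))*(1/5453284) = -1/2802*(-4505)*(1/5453284) = (4505/2802)*(1/5453284) = 4505/15280101768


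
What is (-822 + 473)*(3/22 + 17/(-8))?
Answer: 61075/88 ≈ 694.03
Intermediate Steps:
(-822 + 473)*(3/22 + 17/(-8)) = -349*(3*(1/22) + 17*(-⅛)) = -349*(3/22 - 17/8) = -349*(-175/88) = 61075/88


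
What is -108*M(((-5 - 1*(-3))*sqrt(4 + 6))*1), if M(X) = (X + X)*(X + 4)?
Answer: -8640 + 1728*sqrt(10) ≈ -3175.6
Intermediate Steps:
M(X) = 2*X*(4 + X) (M(X) = (2*X)*(4 + X) = 2*X*(4 + X))
-108*M(((-5 - 1*(-3))*sqrt(4 + 6))*1) = -216*((-5 - 1*(-3))*sqrt(4 + 6))*1*(4 + ((-5 - 1*(-3))*sqrt(4 + 6))*1) = -216*((-5 + 3)*sqrt(10))*1*(4 + ((-5 + 3)*sqrt(10))*1) = -216*-2*sqrt(10)*1*(4 - 2*sqrt(10)*1) = -216*(-2*sqrt(10))*(4 - 2*sqrt(10)) = -(-432)*sqrt(10)*(4 - 2*sqrt(10)) = 432*sqrt(10)*(4 - 2*sqrt(10))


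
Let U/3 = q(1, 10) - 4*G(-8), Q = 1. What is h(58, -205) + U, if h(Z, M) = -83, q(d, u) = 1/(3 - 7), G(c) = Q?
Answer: -383/4 ≈ -95.750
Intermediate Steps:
G(c) = 1
q(d, u) = -¼ (q(d, u) = 1/(-4) = -¼)
U = -51/4 (U = 3*(-¼ - 4*1) = 3*(-¼ - 4) = 3*(-17/4) = -51/4 ≈ -12.750)
h(58, -205) + U = -83 - 51/4 = -383/4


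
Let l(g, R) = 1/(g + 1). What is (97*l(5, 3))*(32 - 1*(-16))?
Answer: 776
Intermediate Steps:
l(g, R) = 1/(1 + g)
(97*l(5, 3))*(32 - 1*(-16)) = (97/(1 + 5))*(32 - 1*(-16)) = (97/6)*(32 + 16) = (97*(1/6))*48 = (97/6)*48 = 776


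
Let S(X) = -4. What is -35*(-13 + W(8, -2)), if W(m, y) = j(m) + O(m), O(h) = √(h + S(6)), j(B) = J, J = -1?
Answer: 420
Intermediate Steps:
j(B) = -1
O(h) = √(-4 + h) (O(h) = √(h - 4) = √(-4 + h))
W(m, y) = -1 + √(-4 + m)
-35*(-13 + W(8, -2)) = -35*(-13 + (-1 + √(-4 + 8))) = -35*(-13 + (-1 + √4)) = -35*(-13 + (-1 + 2)) = -35*(-13 + 1) = -35*(-12) = 420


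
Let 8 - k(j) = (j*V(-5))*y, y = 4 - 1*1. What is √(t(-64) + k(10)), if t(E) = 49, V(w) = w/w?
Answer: 3*√3 ≈ 5.1962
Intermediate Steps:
V(w) = 1
y = 3 (y = 4 - 1 = 3)
k(j) = 8 - 3*j (k(j) = 8 - j*1*3 = 8 - j*3 = 8 - 3*j)
√(t(-64) + k(10)) = √(49 + (8 - 3*10)) = √(49 + (8 - 30)) = √(49 - 22) = √27 = 3*√3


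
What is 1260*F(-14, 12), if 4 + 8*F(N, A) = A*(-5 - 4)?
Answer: -17640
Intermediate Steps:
F(N, A) = -1/2 - 9*A/8 (F(N, A) = -1/2 + (A*(-5 - 4))/8 = -1/2 + (A*(-9))/8 = -1/2 + (-9*A)/8 = -1/2 - 9*A/8)
1260*F(-14, 12) = 1260*(-1/2 - 9/8*12) = 1260*(-1/2 - 27/2) = 1260*(-14) = -17640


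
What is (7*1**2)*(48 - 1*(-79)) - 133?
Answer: 756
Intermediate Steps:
(7*1**2)*(48 - 1*(-79)) - 133 = (7*1)*(48 + 79) - 133 = 7*127 - 133 = 889 - 133 = 756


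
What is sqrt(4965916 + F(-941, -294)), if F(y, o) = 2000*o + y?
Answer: 5*sqrt(175079) ≈ 2092.1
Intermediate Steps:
F(y, o) = y + 2000*o
sqrt(4965916 + F(-941, -294)) = sqrt(4965916 + (-941 + 2000*(-294))) = sqrt(4965916 + (-941 - 588000)) = sqrt(4965916 - 588941) = sqrt(4376975) = 5*sqrt(175079)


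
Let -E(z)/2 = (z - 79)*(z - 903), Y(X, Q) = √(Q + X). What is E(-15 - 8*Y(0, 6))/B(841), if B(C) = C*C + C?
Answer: -86676/354061 - 8096*√6/354061 ≈ -0.30082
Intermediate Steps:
E(z) = -2*(-903 + z)*(-79 + z) (E(z) = -2*(z - 79)*(z - 903) = -2*(-79 + z)*(-903 + z) = -2*(-903 + z)*(-79 + z))
B(C) = C + C² (B(C) = C² + C = C + C²)
E(-15 - 8*Y(0, 6))/B(841) = (-142674 - 2*(-15 - 8*√(6 + 0))² + 1964*(-15 - 8*√(6 + 0)))/((841*(1 + 841))) = (-142674 - 2*(-15 - 8*√6)² + 1964*(-15 - 8*√6))/((841*842)) = (-142674 - 2*(-15 - 8*√6)² + (-29460 - 15712*√6))/708122 = (-172134 - 15712*√6 - 2*(-15 - 8*√6)²)*(1/708122) = -86067/354061 - 7856*√6/354061 - (-15 - 8*√6)²/354061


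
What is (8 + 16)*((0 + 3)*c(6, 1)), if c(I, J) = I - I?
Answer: 0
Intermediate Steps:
c(I, J) = 0
(8 + 16)*((0 + 3)*c(6, 1)) = (8 + 16)*((0 + 3)*0) = 24*(3*0) = 24*0 = 0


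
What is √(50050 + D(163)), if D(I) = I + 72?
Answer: √50285 ≈ 224.24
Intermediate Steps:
D(I) = 72 + I
√(50050 + D(163)) = √(50050 + (72 + 163)) = √(50050 + 235) = √50285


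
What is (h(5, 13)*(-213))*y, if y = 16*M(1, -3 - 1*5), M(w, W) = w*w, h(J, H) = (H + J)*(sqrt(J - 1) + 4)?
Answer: -368064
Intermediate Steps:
h(J, H) = (4 + sqrt(-1 + J))*(H + J) (h(J, H) = (H + J)*(sqrt(-1 + J) + 4) = (H + J)*(4 + sqrt(-1 + J)) = (4 + sqrt(-1 + J))*(H + J))
M(w, W) = w**2
y = 16 (y = 16*1**2 = 16*1 = 16)
(h(5, 13)*(-213))*y = ((4*13 + 4*5 + 13*sqrt(-1 + 5) + 5*sqrt(-1 + 5))*(-213))*16 = ((52 + 20 + 13*sqrt(4) + 5*sqrt(4))*(-213))*16 = ((52 + 20 + 13*2 + 5*2)*(-213))*16 = ((52 + 20 + 26 + 10)*(-213))*16 = (108*(-213))*16 = -23004*16 = -368064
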